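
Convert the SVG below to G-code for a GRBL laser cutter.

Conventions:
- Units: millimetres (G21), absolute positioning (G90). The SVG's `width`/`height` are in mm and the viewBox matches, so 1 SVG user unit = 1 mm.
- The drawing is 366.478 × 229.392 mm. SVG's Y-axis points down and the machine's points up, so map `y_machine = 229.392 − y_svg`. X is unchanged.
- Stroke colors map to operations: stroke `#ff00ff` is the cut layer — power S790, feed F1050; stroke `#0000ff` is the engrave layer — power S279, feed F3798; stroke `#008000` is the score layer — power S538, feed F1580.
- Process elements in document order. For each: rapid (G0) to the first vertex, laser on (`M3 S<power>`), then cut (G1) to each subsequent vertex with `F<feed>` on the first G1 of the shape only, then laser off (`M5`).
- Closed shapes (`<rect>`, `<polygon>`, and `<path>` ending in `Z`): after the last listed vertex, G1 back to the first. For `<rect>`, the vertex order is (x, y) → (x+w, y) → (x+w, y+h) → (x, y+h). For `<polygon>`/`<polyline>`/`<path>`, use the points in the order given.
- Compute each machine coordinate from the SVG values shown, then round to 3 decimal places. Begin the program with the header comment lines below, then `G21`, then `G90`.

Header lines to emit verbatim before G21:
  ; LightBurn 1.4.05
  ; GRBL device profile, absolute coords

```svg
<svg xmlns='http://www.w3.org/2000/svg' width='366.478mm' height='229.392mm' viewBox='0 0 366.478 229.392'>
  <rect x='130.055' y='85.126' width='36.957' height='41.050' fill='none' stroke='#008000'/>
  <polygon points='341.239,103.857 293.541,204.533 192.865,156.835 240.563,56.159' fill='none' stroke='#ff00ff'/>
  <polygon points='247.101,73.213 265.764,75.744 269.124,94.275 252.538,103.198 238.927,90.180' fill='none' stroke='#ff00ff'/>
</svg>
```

; LightBurn 1.4.05
; GRBL device profile, absolute coords
G21
G90
G0 X130.055 Y144.266
M3 S538
G1 X167.012 Y144.266 F1580
G1 X167.012 Y103.216
G1 X130.055 Y103.216
G1 X130.055 Y144.266
M5
G0 X341.239 Y125.535
M3 S790
G1 X293.541 Y24.859 F1050
G1 X192.865 Y72.557
G1 X240.563 Y173.233
G1 X341.239 Y125.535
M5
G0 X247.101 Y156.179
M3 S790
G1 X265.764 Y153.648 F1050
G1 X269.124 Y135.117
G1 X252.538 Y126.194
G1 X238.927 Y139.212
G1 X247.101 Y156.179
M5

1 u = 1 mm; y_m = 229.392 − y.

[1] `<rect>` rectangle, #008000→score S538 F1580: (130.055,144.266) → (167.012,144.266) → (167.012,103.216) → (130.055,103.216) → (130.055,144.266) (closed)

[2] `<polygon>` regular polygon, #ff00ff→cut S790 F1050: (341.239,125.535) → (293.541,24.859) → (192.865,72.557) → (240.563,173.233) → (341.239,125.535) (closed)

[3] `<polygon>` regular polygon, #ff00ff→cut S790 F1050: (247.101,156.179) → (265.764,153.648) → (269.124,135.117) → (252.538,126.194) → (238.927,139.212) → (247.101,156.179) (closed)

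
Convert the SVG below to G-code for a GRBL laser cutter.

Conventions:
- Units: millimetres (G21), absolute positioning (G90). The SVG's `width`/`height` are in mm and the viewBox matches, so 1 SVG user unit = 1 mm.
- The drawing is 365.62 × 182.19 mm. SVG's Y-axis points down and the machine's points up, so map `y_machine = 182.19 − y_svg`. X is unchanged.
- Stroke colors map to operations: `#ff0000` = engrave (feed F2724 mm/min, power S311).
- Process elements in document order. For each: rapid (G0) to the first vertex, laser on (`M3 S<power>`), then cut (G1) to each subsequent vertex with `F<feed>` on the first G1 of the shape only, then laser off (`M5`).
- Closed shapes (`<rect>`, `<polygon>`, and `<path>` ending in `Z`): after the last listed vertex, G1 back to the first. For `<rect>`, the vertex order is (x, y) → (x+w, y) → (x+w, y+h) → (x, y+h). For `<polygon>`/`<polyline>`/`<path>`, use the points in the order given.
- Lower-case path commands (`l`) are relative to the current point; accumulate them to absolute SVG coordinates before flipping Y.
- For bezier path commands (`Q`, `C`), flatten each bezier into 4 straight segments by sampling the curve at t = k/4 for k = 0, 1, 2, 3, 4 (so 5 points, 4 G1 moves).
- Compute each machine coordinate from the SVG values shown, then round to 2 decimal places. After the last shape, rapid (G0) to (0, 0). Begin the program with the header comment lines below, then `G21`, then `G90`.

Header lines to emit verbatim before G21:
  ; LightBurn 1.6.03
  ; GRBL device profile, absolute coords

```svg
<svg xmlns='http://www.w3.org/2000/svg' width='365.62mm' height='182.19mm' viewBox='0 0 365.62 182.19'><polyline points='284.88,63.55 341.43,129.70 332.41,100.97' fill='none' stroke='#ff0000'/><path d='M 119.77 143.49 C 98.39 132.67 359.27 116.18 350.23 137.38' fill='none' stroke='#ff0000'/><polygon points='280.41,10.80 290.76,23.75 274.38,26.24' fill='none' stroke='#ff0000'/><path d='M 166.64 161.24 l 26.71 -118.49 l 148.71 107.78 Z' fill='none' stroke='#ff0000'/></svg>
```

; LightBurn 1.6.03
; GRBL device profile, absolute coords
G21
G90
G0 X284.88 Y118.64
M3 S311
G1 X341.43 Y52.49 F2724
G1 X332.41 Y81.22
M5
G0 X119.77 Y38.70
M3 S311
G1 X148.03 Y47.20 F2724
G1 X230.37 Y53.76
G1 X315.03 Y54.32
G1 X350.23 Y44.81
M5
G0 X280.41 Y171.39
M3 S311
G1 X290.76 Y158.44 F2724
G1 X274.38 Y155.95
G1 X280.41 Y171.39
M5
G0 X166.64 Y20.95
M3 S311
G1 X193.35 Y139.44 F2724
G1 X342.06 Y31.66
G1 X166.64 Y20.95
M5
G0 X0.00 Y0.00

Since the viewBox matches the mm dimensions, user units are millimetres directly. The only transform is the Y-flip y_m = 182.19 − y_svg.

Shape 1 is a open polyline drawn with `<polyline>`. Its stroke #ff0000 means engrave at S311, F2724. After flipping Y the toolpath is (284.88,118.64) → (341.43,52.49) → (332.41,81.22).

Shape 2 is a cubic bezier drawn with `<path>`. Its stroke #ff0000 means engrave at S311, F2724. After flipping Y the toolpath is (119.77,38.70) → (148.03,47.20) → (230.37,53.76) → (315.03,54.32) → (350.23,44.81).

Shape 3 is a regular polygon drawn with `<polygon>`. Its stroke #ff0000 means engrave at S311, F2724. After flipping Y the toolpath is (280.41,171.39) → (290.76,158.44) → (274.38,155.95) → (280.41,171.39), returning to the start.

Shape 4 is a closed polygon drawn with `<path>`. Its stroke #ff0000 means engrave at S311, F2724. After flipping Y the toolpath is (166.64,20.95) → (193.35,139.44) → (342.06,31.66) → (166.64,20.95), returning to the start.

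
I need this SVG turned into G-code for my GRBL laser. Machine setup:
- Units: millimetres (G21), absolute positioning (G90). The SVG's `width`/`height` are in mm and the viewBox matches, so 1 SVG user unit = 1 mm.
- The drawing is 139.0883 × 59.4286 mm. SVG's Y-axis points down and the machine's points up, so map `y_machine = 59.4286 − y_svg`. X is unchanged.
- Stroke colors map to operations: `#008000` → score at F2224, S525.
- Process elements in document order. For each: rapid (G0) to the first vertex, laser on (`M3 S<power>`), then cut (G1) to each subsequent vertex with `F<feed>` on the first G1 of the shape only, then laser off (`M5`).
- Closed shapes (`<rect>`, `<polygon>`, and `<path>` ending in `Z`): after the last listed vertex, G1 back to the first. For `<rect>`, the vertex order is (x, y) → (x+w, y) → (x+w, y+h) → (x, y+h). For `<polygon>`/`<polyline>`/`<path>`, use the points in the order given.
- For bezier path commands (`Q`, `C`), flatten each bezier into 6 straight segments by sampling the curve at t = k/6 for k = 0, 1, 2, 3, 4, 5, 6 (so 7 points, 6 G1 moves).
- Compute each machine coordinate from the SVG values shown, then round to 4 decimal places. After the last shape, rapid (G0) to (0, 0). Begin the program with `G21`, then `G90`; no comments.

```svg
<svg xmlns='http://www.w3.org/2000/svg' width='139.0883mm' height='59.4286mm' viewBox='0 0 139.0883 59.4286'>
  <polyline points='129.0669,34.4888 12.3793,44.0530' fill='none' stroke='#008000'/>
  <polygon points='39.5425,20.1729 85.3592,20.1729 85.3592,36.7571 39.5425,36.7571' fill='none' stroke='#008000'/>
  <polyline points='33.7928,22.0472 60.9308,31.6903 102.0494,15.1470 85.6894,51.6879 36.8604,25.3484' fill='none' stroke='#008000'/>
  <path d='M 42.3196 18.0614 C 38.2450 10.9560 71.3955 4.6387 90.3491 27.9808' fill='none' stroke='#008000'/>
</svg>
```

G21
G90
G0 X129.0669 Y24.9398
M3 S525
G1 X12.3793 Y15.3756 F2224
M5
G0 X39.5425 Y39.2557
M3 S525
G1 X85.3592 Y39.2557 F2224
G1 X85.3592 Y22.6715
G1 X39.5425 Y22.6715
G1 X39.5425 Y39.2557
M5
G0 X33.7928 Y37.3814
M3 S525
G1 X60.9308 Y27.7383 F2224
G1 X102.0494 Y44.2816
G1 X85.6894 Y7.7407
G1 X36.8604 Y34.0802
M5
G0 X42.3196 Y41.3672
M3 S525
G1 X43.1463 Y44.7206 F2224
G1 X48.7488 Y47.1406
G1 X57.6988 Y47.8253
G1 X68.5677 Y45.9727
G1 X79.9273 Y40.7809
G1 X90.3491 Y31.4478
M5
G0 X0.0000 Y0.0000

viewBox `0 0 139.0883 59.4286` with mm width/height → 1 unit = 1 mm. Flip: y_m = 59.4286 − y_svg.

**Shape 1** — `<polyline>` line segment, stroke `#008000` → score (S525, F2224). Machine vertices: (129.0669,24.9398) → (12.3793,15.3756). Open path.

**Shape 2** — `<polygon>` rectangle, stroke `#008000` → score (S525, F2224). Machine vertices: (39.5425,39.2557) → (85.3592,39.2557) → (85.3592,22.6715) → (39.5425,22.6715) → (39.5425,39.2557). Closed: final G1 returns to the first vertex.

**Shape 3** — `<polyline>` open polyline, stroke `#008000` → score (S525, F2224). Machine vertices: (33.7928,37.3814) → (60.9308,27.7383) → (102.0494,44.2816) → (85.6894,7.7407) → (36.8604,34.0802). Open path.

**Shape 4** — `<path>` cubic bezier, stroke `#008000` → score (S525, F2224). Control points (SVG): P0=(42.3196,18.0614), P1=(38.2450,10.9560), P2=(71.3955,4.6387), P3=(90.3491,27.9808); sampled at t=k/6. Machine vertices: (42.3196,41.3672) → (43.1463,44.7206) → (48.7488,47.1406) → (57.6988,47.8253) → (68.5677,45.9727) → (79.9273,40.7809) → (90.3491,31.4478). Open path.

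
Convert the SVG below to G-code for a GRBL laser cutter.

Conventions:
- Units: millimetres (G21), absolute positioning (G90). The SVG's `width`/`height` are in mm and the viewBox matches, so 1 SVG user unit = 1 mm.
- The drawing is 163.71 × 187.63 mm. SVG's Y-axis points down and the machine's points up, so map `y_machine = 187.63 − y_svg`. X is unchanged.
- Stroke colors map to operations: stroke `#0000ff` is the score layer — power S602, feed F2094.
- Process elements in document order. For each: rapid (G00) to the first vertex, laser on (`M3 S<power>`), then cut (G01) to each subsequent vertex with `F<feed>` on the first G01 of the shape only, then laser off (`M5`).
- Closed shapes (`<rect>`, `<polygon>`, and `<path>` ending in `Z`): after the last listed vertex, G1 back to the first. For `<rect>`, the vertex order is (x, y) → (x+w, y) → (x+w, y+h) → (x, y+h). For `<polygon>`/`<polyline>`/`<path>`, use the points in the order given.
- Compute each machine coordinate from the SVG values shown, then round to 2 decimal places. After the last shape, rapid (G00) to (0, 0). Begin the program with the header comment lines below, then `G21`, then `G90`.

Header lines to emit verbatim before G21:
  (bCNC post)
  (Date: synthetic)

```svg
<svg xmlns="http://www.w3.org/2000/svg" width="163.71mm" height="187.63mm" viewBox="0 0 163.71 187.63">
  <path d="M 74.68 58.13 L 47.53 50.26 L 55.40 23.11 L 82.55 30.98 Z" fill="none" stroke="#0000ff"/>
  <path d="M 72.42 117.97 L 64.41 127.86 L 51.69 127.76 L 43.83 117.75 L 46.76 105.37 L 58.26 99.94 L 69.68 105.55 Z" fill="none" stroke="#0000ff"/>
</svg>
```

(bCNC post)
(Date: synthetic)
G21
G90
G00 X74.68 Y129.50
M3 S602
G01 X47.53 Y137.37 F2094
G01 X55.40 Y164.52
G01 X82.55 Y156.65
G01 X74.68 Y129.50
M5
G00 X72.42 Y69.66
M3 S602
G01 X64.41 Y59.77 F2094
G01 X51.69 Y59.87
G01 X43.83 Y69.88
G01 X46.76 Y82.26
G01 X58.26 Y87.69
G01 X69.68 Y82.08
G01 X72.42 Y69.66
M5
G00 X0.00 Y0.00

Since the viewBox matches the mm dimensions, user units are millimetres directly. The only transform is the Y-flip y_m = 187.63 − y_svg.

Shape 1 is a regular polygon drawn with `<path>`. Its stroke #0000ff means score at S602, F2094. After flipping Y the toolpath is (74.68,129.50) → (47.53,137.37) → (55.40,164.52) → (82.55,156.65) → (74.68,129.50), returning to the start.

Shape 2 is a regular polygon drawn with `<path>`. Its stroke #0000ff means score at S602, F2094. After flipping Y the toolpath is (72.42,69.66) → (64.41,59.77) → (51.69,59.87) → (43.83,69.88) → (46.76,82.26) → (58.26,87.69) → (69.68,82.08) → (72.42,69.66), returning to the start.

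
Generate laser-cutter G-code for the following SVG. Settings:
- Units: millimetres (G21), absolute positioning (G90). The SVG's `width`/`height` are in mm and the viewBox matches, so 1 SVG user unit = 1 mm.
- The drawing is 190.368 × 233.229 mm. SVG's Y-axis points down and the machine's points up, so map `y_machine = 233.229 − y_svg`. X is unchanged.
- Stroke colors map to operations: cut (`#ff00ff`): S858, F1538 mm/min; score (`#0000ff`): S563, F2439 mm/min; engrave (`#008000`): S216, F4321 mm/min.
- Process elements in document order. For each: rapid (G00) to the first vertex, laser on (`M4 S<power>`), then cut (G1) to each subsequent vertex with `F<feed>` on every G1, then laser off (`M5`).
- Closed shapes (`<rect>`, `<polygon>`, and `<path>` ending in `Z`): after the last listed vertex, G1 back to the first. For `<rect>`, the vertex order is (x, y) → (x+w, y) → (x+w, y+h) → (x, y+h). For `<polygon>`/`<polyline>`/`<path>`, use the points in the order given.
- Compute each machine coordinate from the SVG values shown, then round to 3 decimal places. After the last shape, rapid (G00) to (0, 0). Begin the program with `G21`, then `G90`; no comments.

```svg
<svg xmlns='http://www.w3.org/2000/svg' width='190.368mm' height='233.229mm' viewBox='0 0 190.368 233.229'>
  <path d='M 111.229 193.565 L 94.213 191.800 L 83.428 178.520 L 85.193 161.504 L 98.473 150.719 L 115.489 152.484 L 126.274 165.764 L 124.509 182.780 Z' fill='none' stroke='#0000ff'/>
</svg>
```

Since the viewBox matches the mm dimensions, user units are millimetres directly. The only transform is the Y-flip y_m = 233.229 − y_svg.

Shape 1 is a regular polygon drawn with `<path>`. Its stroke #0000ff means score at S563, F2439. After flipping Y the toolpath is (111.229,39.664) → (94.213,41.429) → (83.428,54.709) → (85.193,71.725) → (98.473,82.510) → (115.489,80.745) → (126.274,67.465) → (124.509,50.449) → (111.229,39.664), returning to the start.

G21
G90
G00 X111.229 Y39.664
M4 S563
G1 X94.213 Y41.429 F2439
G1 X83.428 Y54.709 F2439
G1 X85.193 Y71.725 F2439
G1 X98.473 Y82.510 F2439
G1 X115.489 Y80.745 F2439
G1 X126.274 Y67.465 F2439
G1 X124.509 Y50.449 F2439
G1 X111.229 Y39.664 F2439
M5
G00 X0.000 Y0.000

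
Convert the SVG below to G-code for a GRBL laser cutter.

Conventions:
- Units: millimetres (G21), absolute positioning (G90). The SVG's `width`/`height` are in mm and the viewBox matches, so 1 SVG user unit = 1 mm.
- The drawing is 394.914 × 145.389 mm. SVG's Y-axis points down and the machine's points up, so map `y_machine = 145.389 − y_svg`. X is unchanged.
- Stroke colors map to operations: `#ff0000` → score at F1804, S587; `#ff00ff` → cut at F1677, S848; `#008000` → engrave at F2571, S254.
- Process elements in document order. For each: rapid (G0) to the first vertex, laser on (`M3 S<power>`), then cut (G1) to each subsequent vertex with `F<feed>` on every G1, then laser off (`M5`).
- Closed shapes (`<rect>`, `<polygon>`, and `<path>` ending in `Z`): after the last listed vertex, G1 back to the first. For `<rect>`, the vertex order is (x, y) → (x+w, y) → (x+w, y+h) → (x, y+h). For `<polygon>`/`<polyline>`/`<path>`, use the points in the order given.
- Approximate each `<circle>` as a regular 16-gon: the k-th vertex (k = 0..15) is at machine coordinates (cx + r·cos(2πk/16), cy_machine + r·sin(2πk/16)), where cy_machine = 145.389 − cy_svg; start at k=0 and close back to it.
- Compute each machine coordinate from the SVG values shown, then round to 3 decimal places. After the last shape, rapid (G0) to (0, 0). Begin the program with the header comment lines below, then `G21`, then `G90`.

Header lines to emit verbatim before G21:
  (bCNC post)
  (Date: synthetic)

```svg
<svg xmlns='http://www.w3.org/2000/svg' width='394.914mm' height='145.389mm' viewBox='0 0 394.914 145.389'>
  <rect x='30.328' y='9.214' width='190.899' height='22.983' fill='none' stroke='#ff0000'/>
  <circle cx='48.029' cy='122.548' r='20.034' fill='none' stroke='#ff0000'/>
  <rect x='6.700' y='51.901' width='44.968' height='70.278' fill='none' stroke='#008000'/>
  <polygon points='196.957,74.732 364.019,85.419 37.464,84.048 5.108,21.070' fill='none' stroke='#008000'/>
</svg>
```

1 u = 1 mm; y_m = 145.389 − y.

[1] `<rect>` rectangle, #ff0000→score S587 F1804: (30.328,136.175) → (221.227,136.175) → (221.227,113.192) → (30.328,113.192) → (30.328,136.175) (closed)

[2] `<circle>` circle, #ff0000→score S587 F1804: (68.063,22.841) → (66.538,30.508) → (62.195,37.007) → (55.696,41.350) → (48.029,42.875) → (40.362,41.350) → (33.863,37.007) → (29.520,30.508) → (27.995,22.841) → (29.520,15.174) → (33.863,8.675) → (40.362,4.332) → (48.029,2.807) → (55.696,4.332) → (62.195,8.675) → (66.538,15.174) → (68.063,22.841) (closed)

[3] `<rect>` rectangle, #008000→engrave S254 F2571: (6.700,93.488) → (51.668,93.488) → (51.668,23.210) → (6.700,23.210) → (6.700,93.488) (closed)

[4] `<polygon>` closed polygon, #008000→engrave S254 F2571: (196.957,70.657) → (364.019,59.970) → (37.464,61.341) → (5.108,124.319) → (196.957,70.657) (closed)

(bCNC post)
(Date: synthetic)
G21
G90
G0 X30.328 Y136.175
M3 S587
G1 X221.227 Y136.175 F1804
G1 X221.227 Y113.192 F1804
G1 X30.328 Y113.192 F1804
G1 X30.328 Y136.175 F1804
M5
G0 X68.063 Y22.841
M3 S587
G1 X66.538 Y30.508 F1804
G1 X62.195 Y37.007 F1804
G1 X55.696 Y41.350 F1804
G1 X48.029 Y42.875 F1804
G1 X40.362 Y41.350 F1804
G1 X33.863 Y37.007 F1804
G1 X29.520 Y30.508 F1804
G1 X27.995 Y22.841 F1804
G1 X29.520 Y15.174 F1804
G1 X33.863 Y8.675 F1804
G1 X40.362 Y4.332 F1804
G1 X48.029 Y2.807 F1804
G1 X55.696 Y4.332 F1804
G1 X62.195 Y8.675 F1804
G1 X66.538 Y15.174 F1804
G1 X68.063 Y22.841 F1804
M5
G0 X6.700 Y93.488
M3 S254
G1 X51.668 Y93.488 F2571
G1 X51.668 Y23.210 F2571
G1 X6.700 Y23.210 F2571
G1 X6.700 Y93.488 F2571
M5
G0 X196.957 Y70.657
M3 S254
G1 X364.019 Y59.970 F2571
G1 X37.464 Y61.341 F2571
G1 X5.108 Y124.319 F2571
G1 X196.957 Y70.657 F2571
M5
G0 X0.000 Y0.000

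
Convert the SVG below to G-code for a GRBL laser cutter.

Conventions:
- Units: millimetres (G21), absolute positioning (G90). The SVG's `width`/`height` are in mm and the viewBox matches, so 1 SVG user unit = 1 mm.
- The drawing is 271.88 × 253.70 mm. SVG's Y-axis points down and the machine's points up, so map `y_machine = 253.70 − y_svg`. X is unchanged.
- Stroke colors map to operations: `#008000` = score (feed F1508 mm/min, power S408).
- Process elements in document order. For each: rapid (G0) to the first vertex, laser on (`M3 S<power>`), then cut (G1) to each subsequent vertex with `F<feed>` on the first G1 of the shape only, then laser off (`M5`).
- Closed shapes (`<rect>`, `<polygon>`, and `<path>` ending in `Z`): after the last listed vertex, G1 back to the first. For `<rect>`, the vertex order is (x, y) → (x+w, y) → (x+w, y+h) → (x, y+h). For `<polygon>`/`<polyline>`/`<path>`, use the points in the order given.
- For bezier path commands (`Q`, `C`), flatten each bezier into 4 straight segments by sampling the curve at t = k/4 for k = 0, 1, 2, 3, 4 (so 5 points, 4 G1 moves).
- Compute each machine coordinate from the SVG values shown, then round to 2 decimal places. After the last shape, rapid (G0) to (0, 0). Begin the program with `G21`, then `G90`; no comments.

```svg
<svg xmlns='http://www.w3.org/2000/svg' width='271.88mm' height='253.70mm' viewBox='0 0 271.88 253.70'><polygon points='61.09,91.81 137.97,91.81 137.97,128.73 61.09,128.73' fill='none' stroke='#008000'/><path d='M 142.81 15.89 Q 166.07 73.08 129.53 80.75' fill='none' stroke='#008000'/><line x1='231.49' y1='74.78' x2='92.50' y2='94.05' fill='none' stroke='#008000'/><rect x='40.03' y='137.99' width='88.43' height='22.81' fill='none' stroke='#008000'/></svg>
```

Since the viewBox matches the mm dimensions, user units are millimetres directly. The only transform is the Y-flip y_m = 253.70 − y_svg.

Shape 1 is a rectangle drawn with `<polygon>`. Its stroke #008000 means score at S408, F1508. After flipping Y the toolpath is (61.09,161.89) → (137.97,161.89) → (137.97,124.97) → (61.09,124.97) → (61.09,161.89), returning to the start.

Shape 2 is a quadratic bezier drawn with `<path>`. Its stroke #008000 means score at S408, F1508. After flipping Y the toolpath is (142.81,237.81) → (150.70,212.31) → (151.12,193.00) → (144.06,179.88) → (129.53,172.95).

Shape 3 is a line segment drawn with `<line>`. Its stroke #008000 means score at S408, F1508. After flipping Y the toolpath is (231.49,178.92) → (92.50,159.65).

Shape 4 is a rectangle drawn with `<rect>`. Its stroke #008000 means score at S408, F1508. After flipping Y the toolpath is (40.03,115.71) → (128.46,115.71) → (128.46,92.90) → (40.03,92.90) → (40.03,115.71), returning to the start.

G21
G90
G0 X61.09 Y161.89
M3 S408
G1 X137.97 Y161.89 F1508
G1 X137.97 Y124.97
G1 X61.09 Y124.97
G1 X61.09 Y161.89
M5
G0 X142.81 Y237.81
M3 S408
G1 X150.70 Y212.31 F1508
G1 X151.12 Y193.00
G1 X144.06 Y179.88
G1 X129.53 Y172.95
M5
G0 X231.49 Y178.92
M3 S408
G1 X92.50 Y159.65 F1508
M5
G0 X40.03 Y115.71
M3 S408
G1 X128.46 Y115.71 F1508
G1 X128.46 Y92.90
G1 X40.03 Y92.90
G1 X40.03 Y115.71
M5
G0 X0.00 Y0.00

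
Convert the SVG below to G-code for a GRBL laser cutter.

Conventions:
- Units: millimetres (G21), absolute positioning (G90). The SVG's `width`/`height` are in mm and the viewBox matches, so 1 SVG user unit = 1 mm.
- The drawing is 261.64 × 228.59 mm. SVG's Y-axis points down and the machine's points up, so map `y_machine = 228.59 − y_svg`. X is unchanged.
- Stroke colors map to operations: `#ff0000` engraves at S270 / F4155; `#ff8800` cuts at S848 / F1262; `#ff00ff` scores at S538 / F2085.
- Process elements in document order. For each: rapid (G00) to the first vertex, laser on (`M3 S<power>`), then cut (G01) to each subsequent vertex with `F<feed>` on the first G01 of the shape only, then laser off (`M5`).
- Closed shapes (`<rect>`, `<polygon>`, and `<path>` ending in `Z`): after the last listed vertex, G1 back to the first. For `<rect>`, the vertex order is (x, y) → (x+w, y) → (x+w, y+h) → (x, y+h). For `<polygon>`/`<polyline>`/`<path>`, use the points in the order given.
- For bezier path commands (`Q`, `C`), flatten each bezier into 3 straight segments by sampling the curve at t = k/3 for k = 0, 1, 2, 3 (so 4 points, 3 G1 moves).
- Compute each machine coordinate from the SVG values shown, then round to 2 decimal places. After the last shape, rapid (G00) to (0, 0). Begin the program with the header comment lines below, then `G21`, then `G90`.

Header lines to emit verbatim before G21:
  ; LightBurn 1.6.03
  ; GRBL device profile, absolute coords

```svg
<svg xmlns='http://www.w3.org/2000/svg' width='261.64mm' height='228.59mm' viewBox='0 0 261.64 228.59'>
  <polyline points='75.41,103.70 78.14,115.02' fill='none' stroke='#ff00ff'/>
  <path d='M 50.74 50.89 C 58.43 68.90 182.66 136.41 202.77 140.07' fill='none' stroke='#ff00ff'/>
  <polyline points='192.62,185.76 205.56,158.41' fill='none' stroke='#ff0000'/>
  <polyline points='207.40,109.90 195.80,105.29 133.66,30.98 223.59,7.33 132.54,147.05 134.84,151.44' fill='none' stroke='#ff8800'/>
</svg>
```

; LightBurn 1.6.03
; GRBL device profile, absolute coords
G21
G90
G00 X75.41 Y124.89
M3 S538
G01 X78.14 Y113.57 F2085
M5
G00 X50.74 Y177.70
M3 S538
G01 X89.10 Y147.39 F2085
G01 X156.13 Y109.27
G01 X202.77 Y88.52
M5
G00 X192.62 Y42.83
M3 S270
G01 X205.56 Y70.18 F4155
M5
G00 X207.40 Y118.69
M3 S848
G01 X195.80 Y123.30 F1262
G01 X133.66 Y197.61
G01 X223.59 Y221.26
G01 X132.54 Y81.54
G01 X134.84 Y77.15
M5
G00 X0.00 Y0.00

viewBox `0 0 261.64 228.59` with mm width/height → 1 unit = 1 mm. Flip: y_m = 228.59 − y_svg.

**Shape 1** — `<polyline>` line segment, stroke `#ff00ff` → score (S538, F2085). Machine vertices: (75.41,124.89) → (78.14,113.57). Open path.

**Shape 2** — `<path>` cubic bezier, stroke `#ff00ff` → score (S538, F2085). Control points (SVG): P0=(50.74,50.89), P1=(58.43,68.90), P2=(182.66,136.41), P3=(202.77,140.07); sampled at t=k/3. Machine vertices: (50.74,177.70) → (89.10,147.39) → (156.13,109.27) → (202.77,88.52). Open path.

**Shape 3** — `<polyline>` line segment, stroke `#ff0000` → engrave (S270, F4155). Machine vertices: (192.62,42.83) → (205.56,70.18). Open path.

**Shape 4** — `<polyline>` open polyline, stroke `#ff8800` → cut (S848, F1262). Machine vertices: (207.40,118.69) → (195.80,123.30) → (133.66,197.61) → (223.59,221.26) → (132.54,81.54) → (134.84,77.15). Open path.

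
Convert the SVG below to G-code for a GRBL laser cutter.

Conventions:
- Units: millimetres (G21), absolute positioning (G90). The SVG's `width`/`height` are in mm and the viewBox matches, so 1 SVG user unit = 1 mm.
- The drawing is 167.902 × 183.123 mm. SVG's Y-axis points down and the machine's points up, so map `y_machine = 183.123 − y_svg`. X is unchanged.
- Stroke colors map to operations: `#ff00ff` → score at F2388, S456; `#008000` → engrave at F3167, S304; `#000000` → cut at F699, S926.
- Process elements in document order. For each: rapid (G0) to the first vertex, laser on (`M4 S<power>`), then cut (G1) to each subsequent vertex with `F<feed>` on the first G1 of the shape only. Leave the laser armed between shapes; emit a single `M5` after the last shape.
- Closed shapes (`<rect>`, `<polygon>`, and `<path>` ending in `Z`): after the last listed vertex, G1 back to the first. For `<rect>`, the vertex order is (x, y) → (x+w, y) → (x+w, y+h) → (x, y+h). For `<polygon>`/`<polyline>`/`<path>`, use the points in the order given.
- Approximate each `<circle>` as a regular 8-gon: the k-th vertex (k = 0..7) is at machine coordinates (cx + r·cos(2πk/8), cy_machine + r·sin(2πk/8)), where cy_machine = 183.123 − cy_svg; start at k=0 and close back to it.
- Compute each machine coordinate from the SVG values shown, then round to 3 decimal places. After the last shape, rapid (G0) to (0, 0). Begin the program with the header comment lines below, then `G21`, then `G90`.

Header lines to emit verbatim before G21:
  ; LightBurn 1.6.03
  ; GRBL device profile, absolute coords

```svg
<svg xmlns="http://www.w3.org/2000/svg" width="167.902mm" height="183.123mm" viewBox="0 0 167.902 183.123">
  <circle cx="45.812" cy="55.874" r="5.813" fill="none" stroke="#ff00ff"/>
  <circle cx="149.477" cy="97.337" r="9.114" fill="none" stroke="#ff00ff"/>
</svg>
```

viewBox `0 0 167.902 183.123` with mm width/height → 1 unit = 1 mm. Flip: y_m = 183.123 − y_svg.

**Shape 1** — `<circle>` circle, stroke `#ff00ff` → score (S456, F2388). Machine vertices: (51.625,127.249) → (49.922,131.359) → (45.812,133.062) → (41.702,131.359) → (39.999,127.249) → (41.702,123.139) → (45.812,121.436) → (49.922,123.139) → (51.625,127.249). Closed: final G1 returns to the first vertex.

**Shape 2** — `<circle>` circle, stroke `#ff00ff` → score (S456, F2388). Machine vertices: (158.591,85.786) → (155.922,92.231) → (149.477,94.900) → (143.032,92.231) → (140.363,85.786) → (143.032,79.341) → (149.477,76.672) → (155.922,79.341) → (158.591,85.786). Closed: final G1 returns to the first vertex.

; LightBurn 1.6.03
; GRBL device profile, absolute coords
G21
G90
G0 X51.625 Y127.249
M4 S456
G1 X49.922 Y131.359 F2388
G1 X45.812 Y133.062
G1 X41.702 Y131.359
G1 X39.999 Y127.249
G1 X41.702 Y123.139
G1 X45.812 Y121.436
G1 X49.922 Y123.139
G1 X51.625 Y127.249
G0 X158.591 Y85.786
M4 S456
G1 X155.922 Y92.231 F2388
G1 X149.477 Y94.900
G1 X143.032 Y92.231
G1 X140.363 Y85.786
G1 X143.032 Y79.341
G1 X149.477 Y76.672
G1 X155.922 Y79.341
G1 X158.591 Y85.786
M5
G0 X0.000 Y0.000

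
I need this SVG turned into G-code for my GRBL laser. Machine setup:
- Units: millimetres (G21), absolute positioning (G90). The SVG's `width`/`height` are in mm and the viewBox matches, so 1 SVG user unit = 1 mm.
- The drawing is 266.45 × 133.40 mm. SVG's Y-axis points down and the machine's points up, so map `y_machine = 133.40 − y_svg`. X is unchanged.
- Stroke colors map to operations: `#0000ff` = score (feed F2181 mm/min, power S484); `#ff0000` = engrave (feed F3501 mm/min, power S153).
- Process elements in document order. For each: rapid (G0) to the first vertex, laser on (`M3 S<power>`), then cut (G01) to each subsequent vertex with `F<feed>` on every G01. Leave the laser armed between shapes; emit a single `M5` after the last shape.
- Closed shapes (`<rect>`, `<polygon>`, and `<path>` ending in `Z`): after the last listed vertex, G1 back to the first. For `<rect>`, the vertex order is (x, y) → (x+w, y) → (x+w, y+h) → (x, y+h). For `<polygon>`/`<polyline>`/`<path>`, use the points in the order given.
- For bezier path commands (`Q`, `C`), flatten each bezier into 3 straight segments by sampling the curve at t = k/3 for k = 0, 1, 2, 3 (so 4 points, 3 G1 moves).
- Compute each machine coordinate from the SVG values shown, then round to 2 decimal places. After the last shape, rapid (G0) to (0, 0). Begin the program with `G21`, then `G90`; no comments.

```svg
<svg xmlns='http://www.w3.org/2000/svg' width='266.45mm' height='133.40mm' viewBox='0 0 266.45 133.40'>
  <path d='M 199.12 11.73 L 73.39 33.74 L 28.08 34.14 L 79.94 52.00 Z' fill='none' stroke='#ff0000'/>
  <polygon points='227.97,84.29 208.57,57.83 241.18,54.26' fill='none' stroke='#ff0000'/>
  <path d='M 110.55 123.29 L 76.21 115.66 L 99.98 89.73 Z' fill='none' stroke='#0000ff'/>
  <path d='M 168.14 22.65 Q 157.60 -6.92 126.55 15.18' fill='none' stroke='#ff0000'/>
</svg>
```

G21
G90
G0 X199.12 Y121.67
M3 S153
G01 X73.39 Y99.66 F3501
G01 X28.08 Y99.26 F3501
G01 X79.94 Y81.40 F3501
G01 X199.12 Y121.67 F3501
G0 X227.97 Y49.11
M3 S153
G01 X208.57 Y75.57 F3501
G01 X241.18 Y79.14 F3501
G01 X227.97 Y49.11 F3501
G0 X110.55 Y10.11
M3 S484
G01 X76.21 Y17.74 F2181
G01 X99.98 Y43.67 F2181
G01 X110.55 Y10.11 F2181
G0 X168.14 Y110.75
M3 S153
G01 X158.83 Y124.72 F3501
G01 X144.97 Y127.21 F3501
G01 X126.55 Y118.22 F3501
M5
G0 X0.00 Y0.00

viewBox `0 0 266.45 133.40` with mm width/height → 1 unit = 1 mm. Flip: y_m = 133.40 − y_svg.

**Shape 1** — `<path>` closed polygon, stroke `#ff0000` → engrave (S153, F3501). Machine vertices: (199.12,121.67) → (73.39,99.66) → (28.08,99.26) → (79.94,81.40) → (199.12,121.67). Closed: final G1 returns to the first vertex.

**Shape 2** — `<polygon>` regular polygon, stroke `#ff0000` → engrave (S153, F3501). Machine vertices: (227.97,49.11) → (208.57,75.57) → (241.18,79.14) → (227.97,49.11). Closed: final G1 returns to the first vertex.

**Shape 3** — `<path>` regular polygon, stroke `#0000ff` → score (S484, F2181). Machine vertices: (110.55,10.11) → (76.21,17.74) → (99.98,43.67) → (110.55,10.11). Closed: final G1 returns to the first vertex.

**Shape 4** — `<path>` quadratic bezier, stroke `#ff0000` → engrave (S153, F3501). Control points (SVG): P0=(168.14,22.65), P1=(157.60,-6.92), P2=(126.55,15.18); sampled at t=k/3. Machine vertices: (168.14,110.75) → (158.83,124.72) → (144.97,127.21) → (126.55,118.22). Open path.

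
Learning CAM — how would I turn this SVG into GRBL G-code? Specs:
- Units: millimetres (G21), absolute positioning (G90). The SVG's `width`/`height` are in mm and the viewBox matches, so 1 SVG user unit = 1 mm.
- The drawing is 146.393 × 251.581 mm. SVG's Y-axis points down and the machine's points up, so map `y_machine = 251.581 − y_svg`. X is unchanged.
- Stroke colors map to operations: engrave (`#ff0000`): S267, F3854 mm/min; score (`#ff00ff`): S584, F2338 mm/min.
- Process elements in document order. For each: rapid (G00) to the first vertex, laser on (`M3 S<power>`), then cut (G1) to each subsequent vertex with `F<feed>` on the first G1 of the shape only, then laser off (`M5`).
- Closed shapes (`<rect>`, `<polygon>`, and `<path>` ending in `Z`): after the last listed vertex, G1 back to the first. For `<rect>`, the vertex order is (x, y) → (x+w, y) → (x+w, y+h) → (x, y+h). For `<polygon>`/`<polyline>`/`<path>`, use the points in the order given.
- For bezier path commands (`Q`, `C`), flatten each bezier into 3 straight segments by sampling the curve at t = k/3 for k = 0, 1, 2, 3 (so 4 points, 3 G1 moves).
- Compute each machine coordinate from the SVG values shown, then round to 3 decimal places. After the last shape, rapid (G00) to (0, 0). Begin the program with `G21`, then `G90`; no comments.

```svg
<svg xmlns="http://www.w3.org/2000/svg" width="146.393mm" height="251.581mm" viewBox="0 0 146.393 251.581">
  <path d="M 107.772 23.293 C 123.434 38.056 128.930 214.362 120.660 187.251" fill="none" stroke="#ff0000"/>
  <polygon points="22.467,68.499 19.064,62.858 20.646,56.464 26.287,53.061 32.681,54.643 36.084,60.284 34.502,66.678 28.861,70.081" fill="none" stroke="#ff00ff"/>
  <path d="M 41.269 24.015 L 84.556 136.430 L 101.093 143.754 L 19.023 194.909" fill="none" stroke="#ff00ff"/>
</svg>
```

viewBox `0 0 146.393 251.581` with mm width/height → 1 unit = 1 mm. Flip: y_m = 251.581 − y_svg.

**Shape 1** — `<path>` cubic bezier, stroke `#ff0000` → engrave (S267, F3854). Control points (SVG): P0=(107.772,23.293), P1=(123.434,38.056), P2=(128.930,214.362), P3=(120.660,187.251); sampled at t=k/3. Machine vertices: (107.772,228.288) → (119.912,173.194) → (124.475,91.508) → (120.660,64.330). Open path.

**Shape 2** — `<polygon>` regular polygon, stroke `#ff00ff` → score (S584, F2338). Machine vertices: (22.467,183.082) → (19.064,188.723) → (20.646,195.117) → (26.287,198.520) → (32.681,196.938) → (36.084,191.297) → (34.502,184.903) → (28.861,181.500) → (22.467,183.082). Closed: final G1 returns to the first vertex.

**Shape 3** — `<path>` open polyline, stroke `#ff00ff` → score (S584, F2338). Machine vertices: (41.269,227.566) → (84.556,115.151) → (101.093,107.827) → (19.023,56.672). Open path.

G21
G90
G00 X107.772 Y228.288
M3 S267
G1 X119.912 Y173.194 F3854
G1 X124.475 Y91.508
G1 X120.660 Y64.330
M5
G00 X22.467 Y183.082
M3 S584
G1 X19.064 Y188.723 F2338
G1 X20.646 Y195.117
G1 X26.287 Y198.520
G1 X32.681 Y196.938
G1 X36.084 Y191.297
G1 X34.502 Y184.903
G1 X28.861 Y181.500
G1 X22.467 Y183.082
M5
G00 X41.269 Y227.566
M3 S584
G1 X84.556 Y115.151 F2338
G1 X101.093 Y107.827
G1 X19.023 Y56.672
M5
G00 X0.000 Y0.000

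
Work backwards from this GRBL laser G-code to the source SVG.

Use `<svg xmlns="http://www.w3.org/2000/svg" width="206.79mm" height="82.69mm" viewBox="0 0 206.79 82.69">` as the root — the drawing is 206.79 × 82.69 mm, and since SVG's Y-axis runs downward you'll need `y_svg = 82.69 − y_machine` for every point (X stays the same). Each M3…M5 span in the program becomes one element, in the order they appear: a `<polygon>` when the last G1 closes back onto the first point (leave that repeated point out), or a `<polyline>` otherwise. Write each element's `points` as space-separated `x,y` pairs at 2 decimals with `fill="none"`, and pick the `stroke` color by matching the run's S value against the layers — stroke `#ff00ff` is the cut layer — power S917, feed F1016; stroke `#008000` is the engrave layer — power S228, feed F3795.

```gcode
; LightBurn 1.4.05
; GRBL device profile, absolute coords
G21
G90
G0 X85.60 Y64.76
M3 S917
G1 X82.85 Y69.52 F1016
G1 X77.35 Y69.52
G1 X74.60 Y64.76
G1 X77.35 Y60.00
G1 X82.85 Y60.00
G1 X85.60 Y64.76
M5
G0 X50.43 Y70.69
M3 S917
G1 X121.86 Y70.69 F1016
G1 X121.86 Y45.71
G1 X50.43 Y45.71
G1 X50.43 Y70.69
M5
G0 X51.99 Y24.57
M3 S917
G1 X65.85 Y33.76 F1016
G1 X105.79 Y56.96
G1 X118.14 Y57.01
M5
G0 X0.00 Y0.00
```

Machine Y-up, SVG Y-down with viewBox height 82.69, so y_svg = 82.69 − y_machine; X carries over. Every run uses S917, so all elements get stroke `#ff00ff` (cut).

Run 1: The run returns to its start, so emit a `<polygon>` with points (Y-flipped): 85.60,17.93 82.85,13.17 77.35,13.17 74.60,17.93 77.35,22.69 82.85,22.69.

Run 2: The run returns to its start, so emit a `<polygon>` with points (Y-flipped): 50.43,12.00 121.86,12.00 121.86,36.98 50.43,36.98.

Run 3: The run is open, so emit a `<polyline>` with points (Y-flipped): 51.99,58.12 65.85,48.93 105.79,25.73 118.14,25.68.

<svg xmlns="http://www.w3.org/2000/svg" width="206.79mm" height="82.69mm" viewBox="0 0 206.79 82.69">
  <polygon points="85.60,17.93 82.85,13.17 77.35,13.17 74.60,17.93 77.35,22.69 82.85,22.69" fill="none" stroke="#ff00ff"/>
  <polygon points="50.43,12.00 121.86,12.00 121.86,36.98 50.43,36.98" fill="none" stroke="#ff00ff"/>
  <polyline points="51.99,58.12 65.85,48.93 105.79,25.73 118.14,25.68" fill="none" stroke="#ff00ff"/>
</svg>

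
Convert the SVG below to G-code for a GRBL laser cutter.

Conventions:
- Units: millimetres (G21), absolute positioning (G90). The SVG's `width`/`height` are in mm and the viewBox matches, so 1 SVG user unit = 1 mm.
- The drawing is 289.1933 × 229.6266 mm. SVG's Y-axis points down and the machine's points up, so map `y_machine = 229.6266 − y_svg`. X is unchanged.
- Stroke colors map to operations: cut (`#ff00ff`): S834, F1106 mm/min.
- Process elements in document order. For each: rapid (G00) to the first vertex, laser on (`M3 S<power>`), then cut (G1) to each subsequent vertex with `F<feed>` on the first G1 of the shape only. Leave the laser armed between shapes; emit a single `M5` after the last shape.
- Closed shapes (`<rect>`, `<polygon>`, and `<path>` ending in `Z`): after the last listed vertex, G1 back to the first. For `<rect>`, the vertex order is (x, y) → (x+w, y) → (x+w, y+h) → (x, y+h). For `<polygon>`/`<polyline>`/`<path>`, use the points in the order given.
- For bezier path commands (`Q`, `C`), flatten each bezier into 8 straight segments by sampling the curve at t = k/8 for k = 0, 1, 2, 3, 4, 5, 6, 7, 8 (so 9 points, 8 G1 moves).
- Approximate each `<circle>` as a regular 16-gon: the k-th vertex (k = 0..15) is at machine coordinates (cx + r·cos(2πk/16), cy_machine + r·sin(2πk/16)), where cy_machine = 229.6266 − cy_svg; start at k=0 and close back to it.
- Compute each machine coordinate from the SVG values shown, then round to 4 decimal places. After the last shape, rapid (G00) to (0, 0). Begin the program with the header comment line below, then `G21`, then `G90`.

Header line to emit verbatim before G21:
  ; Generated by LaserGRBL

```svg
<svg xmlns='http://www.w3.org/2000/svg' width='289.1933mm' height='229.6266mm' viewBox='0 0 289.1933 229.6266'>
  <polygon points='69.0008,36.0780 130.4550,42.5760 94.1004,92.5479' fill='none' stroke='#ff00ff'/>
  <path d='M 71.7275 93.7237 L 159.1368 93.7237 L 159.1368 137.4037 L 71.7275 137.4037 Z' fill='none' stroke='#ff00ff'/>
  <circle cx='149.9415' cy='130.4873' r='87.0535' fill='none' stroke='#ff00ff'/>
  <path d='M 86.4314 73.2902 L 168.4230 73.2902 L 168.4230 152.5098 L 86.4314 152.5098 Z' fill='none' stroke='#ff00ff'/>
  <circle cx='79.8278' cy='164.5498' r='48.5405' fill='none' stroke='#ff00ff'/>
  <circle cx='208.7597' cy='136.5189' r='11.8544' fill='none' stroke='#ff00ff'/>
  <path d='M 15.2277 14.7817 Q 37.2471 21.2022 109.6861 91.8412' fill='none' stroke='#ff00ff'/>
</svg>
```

viewBox `0 0 289.1933 229.6266` with mm width/height → 1 unit = 1 mm. Flip: y_m = 229.6266 − y_svg.

**Shape 1** — `<polygon>` regular polygon, stroke `#ff00ff` → cut (S834, F1106). Machine vertices: (69.0008,193.5486) → (130.4550,187.0506) → (94.1004,137.0787) → (69.0008,193.5486). Closed: final G1 returns to the first vertex.

**Shape 2** — `<path>` rectangle, stroke `#ff00ff` → cut (S834, F1106). Machine vertices: (71.7275,135.9029) → (159.1368,135.9029) → (159.1368,92.2229) → (71.7275,92.2229) → (71.7275,135.9029). Closed: final G1 returns to the first vertex.

**Shape 3** — `<circle>` circle, stroke `#ff00ff` → cut (S834, F1106). Machine vertices: (236.9950,99.1393) → (230.3684,132.4532) → (211.4976,160.6954) → (183.2554,179.5662) → (149.9415,186.1928) → (116.6276,179.5662) → (88.3854,160.6954) → (69.5146,132.4532) → (62.8880,99.1393) → (69.5146,65.8254) → (88.3854,37.5832) → (116.6276,18.7124) → (149.9415,12.0858) → (183.2554,18.7124) → (211.4976,37.5832) → (230.3684,65.8254) → (236.9950,99.1393). Closed: final G1 returns to the first vertex.

**Shape 4** — `<path>` rectangle, stroke `#ff00ff` → cut (S834, F1106). Machine vertices: (86.4314,156.3364) → (168.4230,156.3364) → (168.4230,77.1168) → (86.4314,77.1168) → (86.4314,156.3364). Closed: final G1 returns to the first vertex.

**Shape 5** — `<circle>` circle, stroke `#ff00ff` → cut (S834, F1106). Machine vertices: (128.3683,65.0768) → (124.6734,83.6524) → (114.1511,99.4001) → (98.4034,109.9224) → (79.8278,113.6173) → (61.2522,109.9224) → (45.5045,99.4001) → (34.9822,83.6524) → (31.2873,65.0768) → (34.9822,46.5012) → (45.5045,30.7535) → (61.2522,20.2312) → (79.8278,16.5363) → (98.4034,20.2312) → (114.1511,30.7535) → (124.6734,46.5012) → (128.3683,65.0768). Closed: final G1 returns to the first vertex.

**Shape 6** — `<circle>` circle, stroke `#ff00ff` → cut (S834, F1106). Machine vertices: (220.6141,93.1077) → (219.7117,97.6442) → (217.1420,101.4900) → (213.2962,104.0597) → (208.7597,104.9621) → (204.2232,104.0597) → (200.3774,101.4900) → (197.8077,97.6442) → (196.9053,93.1077) → (197.8077,88.5712) → (200.3774,84.7254) → (204.2232,82.1557) → (208.7597,81.2533) → (213.2962,82.1557) → (217.1420,84.7254) → (219.7117,88.5712) → (220.6141,93.1077). Closed: final G1 returns to the first vertex.

**Shape 7** — `<path>` quadratic bezier, stroke `#ff00ff` → cut (S834, F1106). Control points (SVG): P0=(15.2277,14.7817), P1=(37.2471,21.2022), P2=(109.6861,91.8412); sampled at t=k/8. Machine vertices: (15.2277,214.8449) → (21.5204,212.2364) → (29.3886,207.6210) → (38.8325,200.9988) → (49.8520,192.3698) → (62.4471,181.7339) → (76.6178,169.0912) → (92.3642,154.4417) → (109.6861,137.7854). Open path.

; Generated by LaserGRBL
G21
G90
G00 X69.0008 Y193.5486
M3 S834
G1 X130.4550 Y187.0506 F1106
G1 X94.1004 Y137.0787
G1 X69.0008 Y193.5486
G00 X71.7275 Y135.9029
M3 S834
G1 X159.1368 Y135.9029 F1106
G1 X159.1368 Y92.2229
G1 X71.7275 Y92.2229
G1 X71.7275 Y135.9029
G00 X236.9950 Y99.1393
M3 S834
G1 X230.3684 Y132.4532 F1106
G1 X211.4976 Y160.6954
G1 X183.2554 Y179.5662
G1 X149.9415 Y186.1928
G1 X116.6276 Y179.5662
G1 X88.3854 Y160.6954
G1 X69.5146 Y132.4532
G1 X62.8880 Y99.1393
G1 X69.5146 Y65.8254
G1 X88.3854 Y37.5832
G1 X116.6276 Y18.7124
G1 X149.9415 Y12.0858
G1 X183.2554 Y18.7124
G1 X211.4976 Y37.5832
G1 X230.3684 Y65.8254
G1 X236.9950 Y99.1393
G00 X86.4314 Y156.3364
M3 S834
G1 X168.4230 Y156.3364 F1106
G1 X168.4230 Y77.1168
G1 X86.4314 Y77.1168
G1 X86.4314 Y156.3364
G00 X128.3683 Y65.0768
M3 S834
G1 X124.6734 Y83.6524 F1106
G1 X114.1511 Y99.4001
G1 X98.4034 Y109.9224
G1 X79.8278 Y113.6173
G1 X61.2522 Y109.9224
G1 X45.5045 Y99.4001
G1 X34.9822 Y83.6524
G1 X31.2873 Y65.0768
G1 X34.9822 Y46.5012
G1 X45.5045 Y30.7535
G1 X61.2522 Y20.2312
G1 X79.8278 Y16.5363
G1 X98.4034 Y20.2312
G1 X114.1511 Y30.7535
G1 X124.6734 Y46.5012
G1 X128.3683 Y65.0768
G00 X220.6141 Y93.1077
M3 S834
G1 X219.7117 Y97.6442 F1106
G1 X217.1420 Y101.4900
G1 X213.2962 Y104.0597
G1 X208.7597 Y104.9621
G1 X204.2232 Y104.0597
G1 X200.3774 Y101.4900
G1 X197.8077 Y97.6442
G1 X196.9053 Y93.1077
G1 X197.8077 Y88.5712
G1 X200.3774 Y84.7254
G1 X204.2232 Y82.1557
G1 X208.7597 Y81.2533
G1 X213.2962 Y82.1557
G1 X217.1420 Y84.7254
G1 X219.7117 Y88.5712
G1 X220.6141 Y93.1077
G00 X15.2277 Y214.8449
M3 S834
G1 X21.5204 Y212.2364 F1106
G1 X29.3886 Y207.6210
G1 X38.8325 Y200.9988
G1 X49.8520 Y192.3698
G1 X62.4471 Y181.7339
G1 X76.6178 Y169.0912
G1 X92.3642 Y154.4417
G1 X109.6861 Y137.7854
M5
G00 X0.0000 Y0.0000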